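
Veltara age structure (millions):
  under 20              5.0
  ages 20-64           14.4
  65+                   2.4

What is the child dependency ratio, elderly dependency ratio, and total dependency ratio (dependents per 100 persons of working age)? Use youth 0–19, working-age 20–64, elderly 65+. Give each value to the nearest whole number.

Youth dependency ratio: 35
Old-age dependency ratio: 17
Total dependency ratio: 51

Youth dependency ratio = 5.0 / 14.4 × 100 = 35
Old-age dependency ratio = 2.4 / 14.4 × 100 = 17
Total dependency ratio = (5.0 + 2.4) / 14.4 × 100 = 7.4 / 14.4 × 100 = 51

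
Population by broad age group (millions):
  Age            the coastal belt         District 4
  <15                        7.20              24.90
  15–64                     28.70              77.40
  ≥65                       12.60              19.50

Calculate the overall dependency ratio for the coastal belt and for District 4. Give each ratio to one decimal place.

the coastal belt: 69.0
District 4: 57.4

the coastal belt: (7.20 + 12.60) / 28.70 × 100 = 19.80 / 28.70 × 100 = 69.0
District 4: (24.90 + 19.50) / 77.40 × 100 = 44.40 / 77.40 × 100 = 57.4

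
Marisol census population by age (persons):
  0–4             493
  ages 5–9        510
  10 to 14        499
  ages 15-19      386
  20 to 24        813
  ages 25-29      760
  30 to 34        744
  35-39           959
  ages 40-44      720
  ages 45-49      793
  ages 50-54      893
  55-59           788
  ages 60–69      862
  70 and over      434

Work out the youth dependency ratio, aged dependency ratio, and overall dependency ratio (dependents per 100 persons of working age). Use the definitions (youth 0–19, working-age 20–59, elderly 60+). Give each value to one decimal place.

0–19: 493 + 510 + 499 + 386 = 1,888
20–59: 813 + 760 + 744 + 959 + 720 + 793 + 893 + 788 = 6,470
60+: 862 + 434 = 1,296
Youth dependency ratio = 1,888 / 6,470 × 100 = 29.2
Old-age dependency ratio = 1,296 / 6,470 × 100 = 20.0
Total dependency ratio = (1,888 + 1,296) / 6,470 × 100 = 3,184 / 6,470 × 100 = 49.2

Youth dependency ratio: 29.2
Old-age dependency ratio: 20.0
Total dependency ratio: 49.2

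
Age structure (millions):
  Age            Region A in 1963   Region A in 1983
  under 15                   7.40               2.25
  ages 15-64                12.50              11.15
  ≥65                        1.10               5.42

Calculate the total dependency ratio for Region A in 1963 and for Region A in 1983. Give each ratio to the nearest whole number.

Region A in 1963: 68
Region A in 1983: 69

Region A in 1963: (7.40 + 1.10) / 12.50 × 100 = 8.50 / 12.50 × 100 = 68
Region A in 1983: (2.25 + 5.42) / 11.15 × 100 = 7.67 / 11.15 × 100 = 69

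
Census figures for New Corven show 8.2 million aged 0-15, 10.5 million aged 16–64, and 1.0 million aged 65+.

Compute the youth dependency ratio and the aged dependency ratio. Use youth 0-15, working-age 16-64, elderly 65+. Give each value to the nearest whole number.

Youth dependency ratio = 8.2 / 10.5 × 100 = 78
Old-age dependency ratio = 1.0 / 10.5 × 100 = 10

Youth dependency ratio: 78
Old-age dependency ratio: 10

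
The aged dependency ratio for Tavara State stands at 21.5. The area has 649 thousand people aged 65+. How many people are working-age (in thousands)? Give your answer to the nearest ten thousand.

Working-age: 3 020

Old-age dependency ratio = elderly / working-age × 100
21.5 = 649 / W × 100
⇒ 3 020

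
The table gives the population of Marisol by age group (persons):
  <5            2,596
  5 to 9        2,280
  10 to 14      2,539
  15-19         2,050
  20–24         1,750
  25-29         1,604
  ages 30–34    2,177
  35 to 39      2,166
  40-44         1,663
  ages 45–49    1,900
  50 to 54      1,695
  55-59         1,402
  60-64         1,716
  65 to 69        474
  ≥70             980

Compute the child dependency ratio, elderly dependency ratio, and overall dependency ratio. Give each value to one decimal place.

Youth dependency ratio: 40.9
Old-age dependency ratio: 8.0
Total dependency ratio: 48.9

0–14: 2,596 + 2,280 + 2,539 = 7,415
15–64: 2,050 + 1,750 + 1,604 + 2,177 + 2,166 + 1,663 + 1,900 + 1,695 + 1,402 + 1,716 = 18,123
65+: 474 + 980 = 1,454
Youth dependency ratio = 7,415 / 18,123 × 100 = 40.9
Old-age dependency ratio = 1,454 / 18,123 × 100 = 8.0
Total dependency ratio = (7,415 + 1,454) / 18,123 × 100 = 8,869 / 18,123 × 100 = 48.9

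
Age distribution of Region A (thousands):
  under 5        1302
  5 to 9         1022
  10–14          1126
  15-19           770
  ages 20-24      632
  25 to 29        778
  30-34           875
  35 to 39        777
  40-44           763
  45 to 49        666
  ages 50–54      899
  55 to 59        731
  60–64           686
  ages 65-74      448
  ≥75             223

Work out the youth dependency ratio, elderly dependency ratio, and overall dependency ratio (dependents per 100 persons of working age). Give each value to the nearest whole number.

0–14: 1302 + 1022 + 1126 = 3450
15–64: 770 + 632 + 778 + 875 + 777 + 763 + 666 + 899 + 731 + 686 = 7577
65+: 448 + 223 = 671
Youth dependency ratio = 3450 / 7577 × 100 = 46
Old-age dependency ratio = 671 / 7577 × 100 = 9
Total dependency ratio = (3450 + 671) / 7577 × 100 = 4121 / 7577 × 100 = 54

Youth dependency ratio: 46
Old-age dependency ratio: 9
Total dependency ratio: 54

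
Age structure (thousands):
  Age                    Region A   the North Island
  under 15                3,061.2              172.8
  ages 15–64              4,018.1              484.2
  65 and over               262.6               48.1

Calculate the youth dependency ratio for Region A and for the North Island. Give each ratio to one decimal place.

Region A: 3,061.2 / 4,018.1 × 100 = 76.2
the North Island: 172.8 / 484.2 × 100 = 35.7

Region A: 76.2
the North Island: 35.7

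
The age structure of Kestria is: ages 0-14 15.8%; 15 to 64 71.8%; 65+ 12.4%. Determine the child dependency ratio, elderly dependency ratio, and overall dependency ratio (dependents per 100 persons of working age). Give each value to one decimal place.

Youth dependency ratio = 15.8 / 71.8 × 100 = 22.0
Old-age dependency ratio = 12.4 / 71.8 × 100 = 17.3
Total dependency ratio = (15.8 + 12.4) / 71.8 × 100 = 28.2 / 71.8 × 100 = 39.3

Youth dependency ratio: 22.0
Old-age dependency ratio: 17.3
Total dependency ratio: 39.3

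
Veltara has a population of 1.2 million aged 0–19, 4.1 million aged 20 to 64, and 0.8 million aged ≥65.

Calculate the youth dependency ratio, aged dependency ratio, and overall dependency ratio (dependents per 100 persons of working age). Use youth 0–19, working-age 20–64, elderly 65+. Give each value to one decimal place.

Youth dependency ratio: 29.3
Old-age dependency ratio: 19.5
Total dependency ratio: 48.8

Youth dependency ratio = 1.2 / 4.1 × 100 = 29.3
Old-age dependency ratio = 0.8 / 4.1 × 100 = 19.5
Total dependency ratio = (1.2 + 0.8) / 4.1 × 100 = 2.0 / 4.1 × 100 = 48.8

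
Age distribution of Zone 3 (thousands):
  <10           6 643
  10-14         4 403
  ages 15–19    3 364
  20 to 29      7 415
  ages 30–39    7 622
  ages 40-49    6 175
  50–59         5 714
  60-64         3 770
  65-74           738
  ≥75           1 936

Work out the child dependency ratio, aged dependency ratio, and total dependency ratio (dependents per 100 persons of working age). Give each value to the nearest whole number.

0–14: 6 643 + 4 403 = 11 046
15–64: 3 364 + 7 415 + 7 622 + 6 175 + 5 714 + 3 770 = 34 060
65+: 738 + 1 936 = 2 674
Youth dependency ratio = 11 046 / 34 060 × 100 = 32
Old-age dependency ratio = 2 674 / 34 060 × 100 = 8
Total dependency ratio = (11 046 + 2 674) / 34 060 × 100 = 13 720 / 34 060 × 100 = 40

Youth dependency ratio: 32
Old-age dependency ratio: 8
Total dependency ratio: 40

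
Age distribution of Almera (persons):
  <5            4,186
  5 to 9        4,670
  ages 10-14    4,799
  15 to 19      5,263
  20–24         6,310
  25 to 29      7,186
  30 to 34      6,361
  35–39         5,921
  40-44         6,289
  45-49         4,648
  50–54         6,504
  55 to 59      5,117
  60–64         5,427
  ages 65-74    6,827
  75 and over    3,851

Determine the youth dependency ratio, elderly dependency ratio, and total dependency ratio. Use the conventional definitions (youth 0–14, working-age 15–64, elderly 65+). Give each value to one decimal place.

Youth dependency ratio: 23.1
Old-age dependency ratio: 18.1
Total dependency ratio: 41.2

0–14: 4,186 + 4,670 + 4,799 = 13,655
15–64: 5,263 + 6,310 + 7,186 + 6,361 + 5,921 + 6,289 + 4,648 + 6,504 + 5,117 + 5,427 = 59,026
65+: 6,827 + 3,851 = 10,678
Youth dependency ratio = 13,655 / 59,026 × 100 = 23.1
Old-age dependency ratio = 10,678 / 59,026 × 100 = 18.1
Total dependency ratio = (13,655 + 10,678) / 59,026 × 100 = 24,333 / 59,026 × 100 = 41.2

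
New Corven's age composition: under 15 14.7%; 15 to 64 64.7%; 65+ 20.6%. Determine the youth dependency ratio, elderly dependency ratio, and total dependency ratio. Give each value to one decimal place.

Youth dependency ratio: 22.7
Old-age dependency ratio: 31.8
Total dependency ratio: 54.6

Youth dependency ratio = 14.7 / 64.7 × 100 = 22.7
Old-age dependency ratio = 20.6 / 64.7 × 100 = 31.8
Total dependency ratio = (14.7 + 20.6) / 64.7 × 100 = 35.3 / 64.7 × 100 = 54.6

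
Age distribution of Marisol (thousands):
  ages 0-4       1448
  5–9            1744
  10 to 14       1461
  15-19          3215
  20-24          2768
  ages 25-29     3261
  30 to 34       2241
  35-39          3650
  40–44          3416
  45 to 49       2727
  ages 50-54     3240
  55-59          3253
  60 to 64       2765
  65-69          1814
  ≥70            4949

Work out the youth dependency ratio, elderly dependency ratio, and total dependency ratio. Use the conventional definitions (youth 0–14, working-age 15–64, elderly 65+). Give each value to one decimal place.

0–14: 1448 + 1744 + 1461 = 4653
15–64: 3215 + 2768 + 3261 + 2241 + 3650 + 3416 + 2727 + 3240 + 3253 + 2765 = 30536
65+: 1814 + 4949 = 6763
Youth dependency ratio = 4653 / 30536 × 100 = 15.2
Old-age dependency ratio = 6763 / 30536 × 100 = 22.1
Total dependency ratio = (4653 + 6763) / 30536 × 100 = 11416 / 30536 × 100 = 37.4

Youth dependency ratio: 15.2
Old-age dependency ratio: 22.1
Total dependency ratio: 37.4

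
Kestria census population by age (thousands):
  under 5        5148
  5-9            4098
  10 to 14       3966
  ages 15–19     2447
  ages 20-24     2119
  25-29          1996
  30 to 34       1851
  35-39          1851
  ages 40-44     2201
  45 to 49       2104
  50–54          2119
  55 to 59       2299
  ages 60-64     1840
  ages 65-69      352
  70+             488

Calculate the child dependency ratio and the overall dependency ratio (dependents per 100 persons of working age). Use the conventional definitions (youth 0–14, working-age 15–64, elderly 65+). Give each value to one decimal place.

0–14: 5148 + 4098 + 3966 = 13212
15–64: 2447 + 2119 + 1996 + 1851 + 1851 + 2201 + 2104 + 2119 + 2299 + 1840 = 20827
65+: 352 + 488 = 840
Youth dependency ratio = 13212 / 20827 × 100 = 63.4
Total dependency ratio = (13212 + 840) / 20827 × 100 = 14052 / 20827 × 100 = 67.5

Youth dependency ratio: 63.4
Total dependency ratio: 67.5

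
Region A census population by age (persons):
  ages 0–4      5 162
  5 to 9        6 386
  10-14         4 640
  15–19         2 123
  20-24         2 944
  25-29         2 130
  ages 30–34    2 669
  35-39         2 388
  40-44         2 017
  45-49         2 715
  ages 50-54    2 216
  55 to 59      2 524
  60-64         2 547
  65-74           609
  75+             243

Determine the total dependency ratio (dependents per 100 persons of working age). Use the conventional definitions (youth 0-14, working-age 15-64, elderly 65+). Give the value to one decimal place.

Total dependency ratio: 70.2

0–14: 5 162 + 6 386 + 4 640 = 16 188
15–64: 2 123 + 2 944 + 2 130 + 2 669 + 2 388 + 2 017 + 2 715 + 2 216 + 2 524 + 2 547 = 24 273
65+: 609 + 243 = 852
Total dependency ratio = (16 188 + 852) / 24 273 × 100 = 17 040 / 24 273 × 100 = 70.2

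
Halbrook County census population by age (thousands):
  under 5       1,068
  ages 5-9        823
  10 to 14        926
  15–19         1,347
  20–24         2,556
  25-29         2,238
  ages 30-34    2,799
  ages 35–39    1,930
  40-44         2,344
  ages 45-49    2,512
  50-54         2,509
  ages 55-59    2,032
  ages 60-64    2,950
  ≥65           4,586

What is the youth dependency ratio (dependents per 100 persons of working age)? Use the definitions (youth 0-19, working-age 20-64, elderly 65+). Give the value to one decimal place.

Youth dependency ratio: 19.0

0–19: 1,068 + 823 + 926 + 1,347 = 4,164
20–64: 2,556 + 2,238 + 2,799 + 1,930 + 2,344 + 2,512 + 2,509 + 2,032 + 2,950 = 21,870
65+: 4,586
Youth dependency ratio = 4,164 / 21,870 × 100 = 19.0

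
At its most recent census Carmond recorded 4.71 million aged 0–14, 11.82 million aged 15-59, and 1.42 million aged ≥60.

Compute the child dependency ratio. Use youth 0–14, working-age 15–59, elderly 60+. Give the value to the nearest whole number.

Youth dependency ratio = 4.71 / 11.82 × 100 = 40

Youth dependency ratio: 40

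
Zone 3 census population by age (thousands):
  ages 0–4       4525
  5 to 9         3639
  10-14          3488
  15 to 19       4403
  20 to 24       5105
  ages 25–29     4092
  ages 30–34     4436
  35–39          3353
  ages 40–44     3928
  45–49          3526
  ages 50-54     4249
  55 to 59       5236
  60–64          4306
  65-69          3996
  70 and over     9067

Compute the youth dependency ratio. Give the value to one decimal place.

0–14: 4525 + 3639 + 3488 = 11652
15–64: 4403 + 5105 + 4092 + 4436 + 3353 + 3928 + 3526 + 4249 + 5236 + 4306 = 42634
65+: 3996 + 9067 = 13063
Youth dependency ratio = 11652 / 42634 × 100 = 27.3

Youth dependency ratio: 27.3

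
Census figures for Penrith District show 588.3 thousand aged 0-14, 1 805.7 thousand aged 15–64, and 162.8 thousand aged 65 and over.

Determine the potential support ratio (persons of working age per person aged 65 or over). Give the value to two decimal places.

Potential support ratio = 1 805.7 / 162.8 = 11.09

Potential support ratio: 11.09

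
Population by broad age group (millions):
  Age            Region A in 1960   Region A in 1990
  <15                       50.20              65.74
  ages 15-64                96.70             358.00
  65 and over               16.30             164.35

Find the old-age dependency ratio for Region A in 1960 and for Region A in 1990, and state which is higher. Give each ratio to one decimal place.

Region A in 1960: 16.30 / 96.70 × 100 = 16.9
Region A in 1990: 164.35 / 358.00 × 100 = 45.9

Region A in 1960: 16.9
Region A in 1990: 45.9
Higher: Region A in 1990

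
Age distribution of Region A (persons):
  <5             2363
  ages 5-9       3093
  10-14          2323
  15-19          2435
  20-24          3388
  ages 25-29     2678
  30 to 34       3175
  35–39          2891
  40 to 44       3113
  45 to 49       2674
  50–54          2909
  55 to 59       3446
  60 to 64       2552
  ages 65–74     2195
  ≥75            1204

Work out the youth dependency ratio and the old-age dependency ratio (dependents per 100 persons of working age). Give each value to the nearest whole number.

Youth dependency ratio: 27
Old-age dependency ratio: 12

0–14: 2363 + 3093 + 2323 = 7779
15–64: 2435 + 3388 + 2678 + 3175 + 2891 + 3113 + 2674 + 2909 + 3446 + 2552 = 29261
65+: 2195 + 1204 = 3399
Youth dependency ratio = 7779 / 29261 × 100 = 27
Old-age dependency ratio = 3399 / 29261 × 100 = 12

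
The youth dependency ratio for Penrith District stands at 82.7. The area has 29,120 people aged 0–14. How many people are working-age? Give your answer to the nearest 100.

Youth dependency ratio = youth / working-age × 100
82.7 = 29,120 / W × 100
⇒ 35,200

Working-age: 35,200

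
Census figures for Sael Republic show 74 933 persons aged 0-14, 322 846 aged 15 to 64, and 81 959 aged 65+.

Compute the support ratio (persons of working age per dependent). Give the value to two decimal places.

Support ratio: 2.06

Support ratio = 322 846 / (74 933 + 81 959) = 322 846 / 156 892 = 2.06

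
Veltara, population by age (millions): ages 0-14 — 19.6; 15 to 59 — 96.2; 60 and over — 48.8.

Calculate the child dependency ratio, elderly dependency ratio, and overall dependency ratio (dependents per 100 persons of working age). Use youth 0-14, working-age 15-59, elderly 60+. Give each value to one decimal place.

Youth dependency ratio: 20.4
Old-age dependency ratio: 50.7
Total dependency ratio: 71.1

Youth dependency ratio = 19.6 / 96.2 × 100 = 20.4
Old-age dependency ratio = 48.8 / 96.2 × 100 = 50.7
Total dependency ratio = (19.6 + 48.8) / 96.2 × 100 = 68.4 / 96.2 × 100 = 71.1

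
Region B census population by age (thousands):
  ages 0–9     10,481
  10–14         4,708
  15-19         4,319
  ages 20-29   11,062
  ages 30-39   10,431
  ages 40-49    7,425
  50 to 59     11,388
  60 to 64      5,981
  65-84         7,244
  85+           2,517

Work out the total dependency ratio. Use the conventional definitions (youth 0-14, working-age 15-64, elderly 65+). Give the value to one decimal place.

Total dependency ratio: 49.3

0–14: 10,481 + 4,708 = 15,189
15–64: 4,319 + 11,062 + 10,431 + 7,425 + 11,388 + 5,981 = 50,606
65+: 7,244 + 2,517 = 9,761
Total dependency ratio = (15,189 + 9,761) / 50,606 × 100 = 24,950 / 50,606 × 100 = 49.3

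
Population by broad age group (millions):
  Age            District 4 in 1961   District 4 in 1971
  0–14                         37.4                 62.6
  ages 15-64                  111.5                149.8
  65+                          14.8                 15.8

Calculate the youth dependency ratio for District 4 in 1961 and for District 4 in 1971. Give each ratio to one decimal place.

District 4 in 1961: 37.4 / 111.5 × 100 = 33.5
District 4 in 1971: 62.6 / 149.8 × 100 = 41.8

District 4 in 1961: 33.5
District 4 in 1971: 41.8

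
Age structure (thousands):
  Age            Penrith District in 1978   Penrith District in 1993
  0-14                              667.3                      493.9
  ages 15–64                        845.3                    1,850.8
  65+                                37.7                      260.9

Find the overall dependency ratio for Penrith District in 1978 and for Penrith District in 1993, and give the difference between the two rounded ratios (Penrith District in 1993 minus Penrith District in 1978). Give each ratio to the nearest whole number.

Penrith District in 1978: (667.3 + 37.7) / 845.3 × 100 = 705.0 / 845.3 × 100 = 83
Penrith District in 1993: (493.9 + 260.9) / 1,850.8 × 100 = 754.8 / 1,850.8 × 100 = 41

Penrith District in 1978: 83
Penrith District in 1993: 41
Difference: -42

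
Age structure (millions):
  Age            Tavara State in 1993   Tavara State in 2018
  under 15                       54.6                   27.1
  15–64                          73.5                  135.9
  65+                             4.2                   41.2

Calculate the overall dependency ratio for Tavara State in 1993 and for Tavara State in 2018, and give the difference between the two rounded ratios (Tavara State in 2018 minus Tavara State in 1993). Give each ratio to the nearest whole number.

Tavara State in 1993: (54.6 + 4.2) / 73.5 × 100 = 58.8 / 73.5 × 100 = 80
Tavara State in 2018: (27.1 + 41.2) / 135.9 × 100 = 68.3 / 135.9 × 100 = 50

Tavara State in 1993: 80
Tavara State in 2018: 50
Difference: -30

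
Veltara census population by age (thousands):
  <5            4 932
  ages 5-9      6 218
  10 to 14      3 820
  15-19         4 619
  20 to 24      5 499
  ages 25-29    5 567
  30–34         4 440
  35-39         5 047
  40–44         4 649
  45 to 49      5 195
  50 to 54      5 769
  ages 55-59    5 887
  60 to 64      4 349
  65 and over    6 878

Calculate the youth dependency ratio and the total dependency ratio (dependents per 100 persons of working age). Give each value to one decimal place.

Youth dependency ratio: 29.3
Total dependency ratio: 42.8

0–14: 4 932 + 6 218 + 3 820 = 14 970
15–64: 4 619 + 5 499 + 5 567 + 4 440 + 5 047 + 4 649 + 5 195 + 5 769 + 5 887 + 4 349 = 51 021
65+: 6 878
Youth dependency ratio = 14 970 / 51 021 × 100 = 29.3
Total dependency ratio = (14 970 + 6 878) / 51 021 × 100 = 21 848 / 51 021 × 100 = 42.8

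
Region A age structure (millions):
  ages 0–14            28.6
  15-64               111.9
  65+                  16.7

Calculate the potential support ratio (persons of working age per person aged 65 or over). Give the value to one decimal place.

Potential support ratio = 111.9 / 16.7 = 6.7

Potential support ratio: 6.7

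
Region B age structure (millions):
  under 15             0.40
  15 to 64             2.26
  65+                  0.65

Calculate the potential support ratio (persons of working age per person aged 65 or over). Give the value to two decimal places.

Potential support ratio = 2.26 / 0.65 = 3.48

Potential support ratio: 3.48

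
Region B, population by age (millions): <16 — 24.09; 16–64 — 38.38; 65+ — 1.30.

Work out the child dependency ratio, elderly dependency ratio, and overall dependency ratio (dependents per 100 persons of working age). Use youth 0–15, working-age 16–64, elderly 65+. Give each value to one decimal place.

Youth dependency ratio: 62.8
Old-age dependency ratio: 3.4
Total dependency ratio: 66.2

Youth dependency ratio = 24.09 / 38.38 × 100 = 62.8
Old-age dependency ratio = 1.30 / 38.38 × 100 = 3.4
Total dependency ratio = (24.09 + 1.30) / 38.38 × 100 = 25.39 / 38.38 × 100 = 66.2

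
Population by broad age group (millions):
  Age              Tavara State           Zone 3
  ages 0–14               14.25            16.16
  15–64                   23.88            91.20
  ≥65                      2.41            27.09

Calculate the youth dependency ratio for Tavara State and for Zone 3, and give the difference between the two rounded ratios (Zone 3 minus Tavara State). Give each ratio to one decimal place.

Tavara State: 14.25 / 23.88 × 100 = 59.7
Zone 3: 16.16 / 91.20 × 100 = 17.7

Tavara State: 59.7
Zone 3: 17.7
Difference: -42.0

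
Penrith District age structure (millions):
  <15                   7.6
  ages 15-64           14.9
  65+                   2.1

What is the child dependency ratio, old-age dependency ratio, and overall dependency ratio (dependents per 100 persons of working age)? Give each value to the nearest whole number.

Youth dependency ratio = 7.6 / 14.9 × 100 = 51
Old-age dependency ratio = 2.1 / 14.9 × 100 = 14
Total dependency ratio = (7.6 + 2.1) / 14.9 × 100 = 9.7 / 14.9 × 100 = 65

Youth dependency ratio: 51
Old-age dependency ratio: 14
Total dependency ratio: 65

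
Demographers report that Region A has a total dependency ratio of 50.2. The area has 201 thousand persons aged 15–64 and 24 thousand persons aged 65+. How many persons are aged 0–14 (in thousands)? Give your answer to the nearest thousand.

Total dependency ratio = (youth + elderly) / working-age × 100
50.2 = (Y + 24) / 201 × 100
⇒ 77

Aged 0–14: 77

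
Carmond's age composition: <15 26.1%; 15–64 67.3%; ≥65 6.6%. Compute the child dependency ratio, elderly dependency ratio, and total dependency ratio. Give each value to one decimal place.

Youth dependency ratio: 38.8
Old-age dependency ratio: 9.8
Total dependency ratio: 48.6

Youth dependency ratio = 26.1 / 67.3 × 100 = 38.8
Old-age dependency ratio = 6.6 / 67.3 × 100 = 9.8
Total dependency ratio = (26.1 + 6.6) / 67.3 × 100 = 32.7 / 67.3 × 100 = 48.6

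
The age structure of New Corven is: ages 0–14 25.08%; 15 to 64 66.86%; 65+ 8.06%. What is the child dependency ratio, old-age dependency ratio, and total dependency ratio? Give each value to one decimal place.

Youth dependency ratio = 25.08 / 66.86 × 100 = 37.5
Old-age dependency ratio = 8.06 / 66.86 × 100 = 12.1
Total dependency ratio = (25.08 + 8.06) / 66.86 × 100 = 33.14 / 66.86 × 100 = 49.6

Youth dependency ratio: 37.5
Old-age dependency ratio: 12.1
Total dependency ratio: 49.6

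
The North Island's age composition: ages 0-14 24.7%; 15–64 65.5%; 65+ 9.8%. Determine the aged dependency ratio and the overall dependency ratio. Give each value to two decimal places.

Old-age dependency ratio = 9.8 / 65.5 × 100 = 14.96
Total dependency ratio = (24.7 + 9.8) / 65.5 × 100 = 34.5 / 65.5 × 100 = 52.67

Old-age dependency ratio: 14.96
Total dependency ratio: 52.67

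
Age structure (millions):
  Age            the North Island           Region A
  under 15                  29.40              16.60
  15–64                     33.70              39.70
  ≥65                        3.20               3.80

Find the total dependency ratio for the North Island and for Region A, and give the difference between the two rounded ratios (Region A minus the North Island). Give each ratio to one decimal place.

the North Island: (29.40 + 3.20) / 33.70 × 100 = 32.60 / 33.70 × 100 = 96.7
Region A: (16.60 + 3.80) / 39.70 × 100 = 20.40 / 39.70 × 100 = 51.4

the North Island: 96.7
Region A: 51.4
Difference: -45.3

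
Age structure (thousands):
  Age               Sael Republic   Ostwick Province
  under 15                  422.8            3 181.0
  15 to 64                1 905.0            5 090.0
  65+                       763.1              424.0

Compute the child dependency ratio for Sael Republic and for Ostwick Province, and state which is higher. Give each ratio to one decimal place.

Sael Republic: 22.2
Ostwick Province: 62.5
Higher: Ostwick Province

Sael Republic: 422.8 / 1 905.0 × 100 = 22.2
Ostwick Province: 3 181.0 / 5 090.0 × 100 = 62.5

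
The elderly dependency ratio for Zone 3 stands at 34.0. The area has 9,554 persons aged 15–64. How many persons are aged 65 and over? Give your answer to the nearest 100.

Aged 65 and over: 3,200

Old-age dependency ratio = elderly / working-age × 100
34.0 = E / 9,554 × 100
⇒ 3,200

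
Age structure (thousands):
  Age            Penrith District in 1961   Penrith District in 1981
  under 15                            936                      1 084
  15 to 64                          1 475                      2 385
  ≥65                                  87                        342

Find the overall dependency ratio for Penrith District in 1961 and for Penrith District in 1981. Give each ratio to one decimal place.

Penrith District in 1961: (936 + 87) / 1 475 × 100 = 1 023 / 1 475 × 100 = 69.4
Penrith District in 1981: (1 084 + 342) / 2 385 × 100 = 1 426 / 2 385 × 100 = 59.8

Penrith District in 1961: 69.4
Penrith District in 1981: 59.8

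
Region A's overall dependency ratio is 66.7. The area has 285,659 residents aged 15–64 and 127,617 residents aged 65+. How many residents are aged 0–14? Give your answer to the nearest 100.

Aged 0–14: 62,900

Total dependency ratio = (youth + elderly) / working-age × 100
66.7 = (Y + 127,617) / 285,659 × 100
⇒ 62,900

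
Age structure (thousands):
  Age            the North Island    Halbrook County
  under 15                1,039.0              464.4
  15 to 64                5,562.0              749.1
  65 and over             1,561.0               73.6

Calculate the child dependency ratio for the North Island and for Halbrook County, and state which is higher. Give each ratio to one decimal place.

the North Island: 1,039.0 / 5,562.0 × 100 = 18.7
Halbrook County: 464.4 / 749.1 × 100 = 62.0

the North Island: 18.7
Halbrook County: 62.0
Higher: Halbrook County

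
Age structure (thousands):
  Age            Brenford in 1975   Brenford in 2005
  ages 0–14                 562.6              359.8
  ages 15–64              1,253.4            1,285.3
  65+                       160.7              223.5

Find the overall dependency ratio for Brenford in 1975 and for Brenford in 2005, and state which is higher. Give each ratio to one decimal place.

Brenford in 1975: 57.7
Brenford in 2005: 45.4
Higher: Brenford in 1975

Brenford in 1975: (562.6 + 160.7) / 1,253.4 × 100 = 723.3 / 1,253.4 × 100 = 57.7
Brenford in 2005: (359.8 + 223.5) / 1,285.3 × 100 = 583.3 / 1,285.3 × 100 = 45.4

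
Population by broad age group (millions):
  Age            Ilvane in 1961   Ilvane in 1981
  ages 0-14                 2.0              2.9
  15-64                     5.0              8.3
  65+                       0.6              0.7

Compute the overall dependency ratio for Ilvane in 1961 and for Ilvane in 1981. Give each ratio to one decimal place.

Ilvane in 1961: 52.0
Ilvane in 1981: 43.4

Ilvane in 1961: (2.0 + 0.6) / 5.0 × 100 = 2.6 / 5.0 × 100 = 52.0
Ilvane in 1981: (2.9 + 0.7) / 8.3 × 100 = 3.6 / 8.3 × 100 = 43.4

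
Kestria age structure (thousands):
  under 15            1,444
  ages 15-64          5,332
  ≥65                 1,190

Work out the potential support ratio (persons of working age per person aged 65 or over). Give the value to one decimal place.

Potential support ratio: 4.5

Potential support ratio = 5,332 / 1,190 = 4.5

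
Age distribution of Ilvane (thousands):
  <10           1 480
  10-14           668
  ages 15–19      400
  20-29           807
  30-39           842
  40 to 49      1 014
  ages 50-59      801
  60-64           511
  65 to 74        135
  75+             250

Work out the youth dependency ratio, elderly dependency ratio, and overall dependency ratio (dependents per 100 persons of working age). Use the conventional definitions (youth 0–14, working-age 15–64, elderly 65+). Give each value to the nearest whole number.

Youth dependency ratio: 49
Old-age dependency ratio: 9
Total dependency ratio: 58

0–14: 1 480 + 668 = 2 148
15–64: 400 + 807 + 842 + 1 014 + 801 + 511 = 4 375
65+: 135 + 250 = 385
Youth dependency ratio = 2 148 / 4 375 × 100 = 49
Old-age dependency ratio = 385 / 4 375 × 100 = 9
Total dependency ratio = (2 148 + 385) / 4 375 × 100 = 2 533 / 4 375 × 100 = 58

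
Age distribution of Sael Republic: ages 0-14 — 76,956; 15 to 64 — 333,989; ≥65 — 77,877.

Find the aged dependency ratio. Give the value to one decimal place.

Old-age dependency ratio: 23.3

Old-age dependency ratio = 77,877 / 333,989 × 100 = 23.3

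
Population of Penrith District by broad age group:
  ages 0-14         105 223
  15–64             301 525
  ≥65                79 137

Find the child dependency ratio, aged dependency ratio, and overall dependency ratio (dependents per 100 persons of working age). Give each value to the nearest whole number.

Youth dependency ratio = 105 223 / 301 525 × 100 = 35
Old-age dependency ratio = 79 137 / 301 525 × 100 = 26
Total dependency ratio = (105 223 + 79 137) / 301 525 × 100 = 184 360 / 301 525 × 100 = 61

Youth dependency ratio: 35
Old-age dependency ratio: 26
Total dependency ratio: 61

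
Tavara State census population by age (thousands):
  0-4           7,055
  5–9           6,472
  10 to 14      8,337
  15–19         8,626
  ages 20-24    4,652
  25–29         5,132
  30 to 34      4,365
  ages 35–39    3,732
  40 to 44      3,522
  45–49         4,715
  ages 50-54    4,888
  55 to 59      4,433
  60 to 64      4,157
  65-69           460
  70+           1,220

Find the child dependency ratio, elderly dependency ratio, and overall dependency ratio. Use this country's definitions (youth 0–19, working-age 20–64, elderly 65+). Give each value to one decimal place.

0–19: 7,055 + 6,472 + 8,337 + 8,626 = 30,490
20–64: 4,652 + 5,132 + 4,365 + 3,732 + 3,522 + 4,715 + 4,888 + 4,433 + 4,157 = 39,596
65+: 460 + 1,220 = 1,680
Youth dependency ratio = 30,490 / 39,596 × 100 = 77.0
Old-age dependency ratio = 1,680 / 39,596 × 100 = 4.2
Total dependency ratio = (30,490 + 1,680) / 39,596 × 100 = 32,170 / 39,596 × 100 = 81.2

Youth dependency ratio: 77.0
Old-age dependency ratio: 4.2
Total dependency ratio: 81.2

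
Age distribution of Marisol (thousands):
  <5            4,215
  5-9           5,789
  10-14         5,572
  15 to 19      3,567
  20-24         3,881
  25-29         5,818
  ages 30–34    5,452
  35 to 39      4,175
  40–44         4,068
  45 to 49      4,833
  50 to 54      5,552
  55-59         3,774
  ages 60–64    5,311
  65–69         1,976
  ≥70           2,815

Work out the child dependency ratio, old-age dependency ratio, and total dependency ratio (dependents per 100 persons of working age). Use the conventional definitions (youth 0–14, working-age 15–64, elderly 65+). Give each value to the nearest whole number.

Youth dependency ratio: 34
Old-age dependency ratio: 10
Total dependency ratio: 44

0–14: 4,215 + 5,789 + 5,572 = 15,576
15–64: 3,567 + 3,881 + 5,818 + 5,452 + 4,175 + 4,068 + 4,833 + 5,552 + 3,774 + 5,311 = 46,431
65+: 1,976 + 2,815 = 4,791
Youth dependency ratio = 15,576 / 46,431 × 100 = 34
Old-age dependency ratio = 4,791 / 46,431 × 100 = 10
Total dependency ratio = (15,576 + 4,791) / 46,431 × 100 = 20,367 / 46,431 × 100 = 44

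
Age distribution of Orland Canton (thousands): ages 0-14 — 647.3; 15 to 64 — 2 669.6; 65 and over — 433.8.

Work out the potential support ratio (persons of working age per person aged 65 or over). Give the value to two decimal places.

Potential support ratio = 2 669.6 / 433.8 = 6.15

Potential support ratio: 6.15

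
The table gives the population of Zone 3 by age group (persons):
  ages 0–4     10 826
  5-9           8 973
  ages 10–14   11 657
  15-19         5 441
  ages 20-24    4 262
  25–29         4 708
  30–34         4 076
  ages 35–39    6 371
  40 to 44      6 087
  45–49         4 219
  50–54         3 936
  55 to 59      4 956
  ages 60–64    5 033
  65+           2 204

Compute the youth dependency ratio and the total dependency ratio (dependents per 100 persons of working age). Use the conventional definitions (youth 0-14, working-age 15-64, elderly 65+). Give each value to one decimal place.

0–14: 10 826 + 8 973 + 11 657 = 31 456
15–64: 5 441 + 4 262 + 4 708 + 4 076 + 6 371 + 6 087 + 4 219 + 3 936 + 4 956 + 5 033 = 49 089
65+: 2 204
Youth dependency ratio = 31 456 / 49 089 × 100 = 64.1
Total dependency ratio = (31 456 + 2 204) / 49 089 × 100 = 33 660 / 49 089 × 100 = 68.6

Youth dependency ratio: 64.1
Total dependency ratio: 68.6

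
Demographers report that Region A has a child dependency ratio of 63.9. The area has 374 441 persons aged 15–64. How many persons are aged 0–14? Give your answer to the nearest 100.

Youth dependency ratio = youth / working-age × 100
63.9 = Y / 374 441 × 100
⇒ 239 300

Aged 0–14: 239 300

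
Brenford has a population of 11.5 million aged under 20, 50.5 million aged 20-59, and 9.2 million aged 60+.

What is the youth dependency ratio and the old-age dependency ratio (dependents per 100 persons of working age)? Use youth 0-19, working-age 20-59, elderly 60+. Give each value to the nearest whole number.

Youth dependency ratio = 11.5 / 50.5 × 100 = 23
Old-age dependency ratio = 9.2 / 50.5 × 100 = 18

Youth dependency ratio: 23
Old-age dependency ratio: 18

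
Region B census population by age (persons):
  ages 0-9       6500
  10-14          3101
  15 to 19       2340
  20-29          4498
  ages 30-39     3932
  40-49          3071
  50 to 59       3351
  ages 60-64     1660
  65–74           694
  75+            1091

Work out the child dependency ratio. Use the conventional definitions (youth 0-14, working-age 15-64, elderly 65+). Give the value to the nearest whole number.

Youth dependency ratio: 51

0–14: 6500 + 3101 = 9601
15–64: 2340 + 4498 + 3932 + 3071 + 3351 + 1660 = 18852
65+: 694 + 1091 = 1785
Youth dependency ratio = 9601 / 18852 × 100 = 51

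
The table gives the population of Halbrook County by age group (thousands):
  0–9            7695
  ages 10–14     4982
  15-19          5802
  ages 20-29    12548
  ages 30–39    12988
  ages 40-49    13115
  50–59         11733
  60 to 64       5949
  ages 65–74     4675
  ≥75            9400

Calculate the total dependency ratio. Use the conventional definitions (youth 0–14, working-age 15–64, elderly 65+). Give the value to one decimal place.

Total dependency ratio: 43.1

0–14: 7695 + 4982 = 12677
15–64: 5802 + 12548 + 12988 + 13115 + 11733 + 5949 = 62135
65+: 4675 + 9400 = 14075
Total dependency ratio = (12677 + 14075) / 62135 × 100 = 26752 / 62135 × 100 = 43.1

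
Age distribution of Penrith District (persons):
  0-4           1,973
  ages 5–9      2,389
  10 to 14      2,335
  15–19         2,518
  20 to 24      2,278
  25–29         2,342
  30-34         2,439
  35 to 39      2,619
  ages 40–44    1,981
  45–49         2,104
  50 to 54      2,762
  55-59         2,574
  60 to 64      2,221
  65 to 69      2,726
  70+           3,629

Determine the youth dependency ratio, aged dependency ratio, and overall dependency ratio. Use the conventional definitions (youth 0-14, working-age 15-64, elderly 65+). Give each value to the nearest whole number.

Youth dependency ratio: 28
Old-age dependency ratio: 27
Total dependency ratio: 55

0–14: 1,973 + 2,389 + 2,335 = 6,697
15–64: 2,518 + 2,278 + 2,342 + 2,439 + 2,619 + 1,981 + 2,104 + 2,762 + 2,574 + 2,221 = 23,838
65+: 2,726 + 3,629 = 6,355
Youth dependency ratio = 6,697 / 23,838 × 100 = 28
Old-age dependency ratio = 6,355 / 23,838 × 100 = 27
Total dependency ratio = (6,697 + 6,355) / 23,838 × 100 = 13,052 / 23,838 × 100 = 55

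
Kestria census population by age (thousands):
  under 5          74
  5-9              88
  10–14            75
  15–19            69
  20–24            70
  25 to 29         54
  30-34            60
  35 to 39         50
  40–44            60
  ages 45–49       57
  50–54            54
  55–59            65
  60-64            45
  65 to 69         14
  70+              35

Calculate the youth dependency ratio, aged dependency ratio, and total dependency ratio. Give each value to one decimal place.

Youth dependency ratio: 40.6
Old-age dependency ratio: 8.4
Total dependency ratio: 49.0

0–14: 74 + 88 + 75 = 237
15–64: 69 + 70 + 54 + 60 + 50 + 60 + 57 + 54 + 65 + 45 = 584
65+: 14 + 35 = 49
Youth dependency ratio = 237 / 584 × 100 = 40.6
Old-age dependency ratio = 49 / 584 × 100 = 8.4
Total dependency ratio = (237 + 49) / 584 × 100 = 286 / 584 × 100 = 49.0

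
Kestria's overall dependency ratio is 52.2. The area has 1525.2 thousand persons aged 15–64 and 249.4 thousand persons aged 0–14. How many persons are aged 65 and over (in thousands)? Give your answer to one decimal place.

Total dependency ratio = (youth + elderly) / working-age × 100
52.2 = (249.4 + E) / 1525.2 × 100
⇒ 546.8

Aged 65 and over: 546.8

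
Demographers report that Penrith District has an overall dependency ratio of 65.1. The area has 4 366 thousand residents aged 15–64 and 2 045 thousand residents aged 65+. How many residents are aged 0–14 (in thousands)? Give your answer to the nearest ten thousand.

Aged 0–14: 800

Total dependency ratio = (youth + elderly) / working-age × 100
65.1 = (Y + 2 045) / 4 366 × 100
⇒ 800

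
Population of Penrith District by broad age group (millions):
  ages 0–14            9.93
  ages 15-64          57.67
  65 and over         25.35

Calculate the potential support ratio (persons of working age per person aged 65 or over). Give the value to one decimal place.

Potential support ratio = 57.67 / 25.35 = 2.3

Potential support ratio: 2.3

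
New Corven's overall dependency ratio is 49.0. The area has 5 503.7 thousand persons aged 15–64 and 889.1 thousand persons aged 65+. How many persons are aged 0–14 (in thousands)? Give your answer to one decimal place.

Total dependency ratio = (youth + elderly) / working-age × 100
49.0 = (Y + 889.1) / 5 503.7 × 100
⇒ 1 807.7

Aged 0–14: 1 807.7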